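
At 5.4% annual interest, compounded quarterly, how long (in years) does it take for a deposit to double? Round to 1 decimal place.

(1 + 0.0135)^(4t) = 2.
4t = ln 2 / ln(1 + 0.0135) ≈ 0.69315/0.0134097 ≈ 51.6900.
t ≈ 12.9225.

12.9 years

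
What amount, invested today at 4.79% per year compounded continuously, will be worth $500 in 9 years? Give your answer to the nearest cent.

P = A·e^(−rt) = 500·e^(−0.4311).
e^(−0.4311) ≈ 0.649793928, so P ≈ 324.8970.

$324.90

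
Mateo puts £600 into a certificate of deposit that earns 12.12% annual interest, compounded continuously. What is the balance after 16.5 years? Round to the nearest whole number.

£4,433

A = P·e^(rt) = 600·e^(0.1212·16.5) = 600·e^1.9998.
e^1.9998 ≈ 7.387578435, so A ≈ 4,432.5471.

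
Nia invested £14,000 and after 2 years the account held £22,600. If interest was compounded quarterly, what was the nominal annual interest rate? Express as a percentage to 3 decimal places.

(1 + r/4)^8 = 22,600/14,000 = 1.61429.
1 + r/4 = 1.61429^(1/8) ≈ 1.06169, so r/4 ≈ 0.0616896.
r ≈ 4·0.0616896 = 24.67583%.

24.676%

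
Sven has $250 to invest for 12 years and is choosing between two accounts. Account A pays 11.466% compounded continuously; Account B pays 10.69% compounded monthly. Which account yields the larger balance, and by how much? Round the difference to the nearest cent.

Account A growth factor: e^(0.11466·12) = e^1.37592 ≈ 3.95871707; balance ≈ 989.6793.
Account B growth factor: (1 + 0.1069/12)^144 ≈ 3.58629596; balance ≈ 896.5740.
Account A is larger by 93.1053.

Account A, by $93.11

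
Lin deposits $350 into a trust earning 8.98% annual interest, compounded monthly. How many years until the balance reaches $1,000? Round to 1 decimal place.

11.7 years

We need (1 + 0.00748333)^(12t) = 2.8571, so 12t = ln 2.8571 / ln 1.007483 ≈ 140.8123.
t ≈ 140.8123/12 = 11.7344 years.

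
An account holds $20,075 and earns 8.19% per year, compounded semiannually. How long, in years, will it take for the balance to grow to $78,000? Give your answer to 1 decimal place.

We need (1 + 0.04095)^(2t) = 3.8854, so 2t = ln 3.8854 / ln 1.04095 ≈ 33.8178.
t ≈ 33.8178/2 = 16.9089 years.

16.9 years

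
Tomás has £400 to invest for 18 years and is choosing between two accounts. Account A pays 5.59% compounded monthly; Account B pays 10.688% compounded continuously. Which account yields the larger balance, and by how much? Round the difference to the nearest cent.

A: (1 + 0.0559/12)^216 ≈ 2.728804621, so 400 × 2.728804621 ≈ 1,091.5218.
B: e^(0.10688·18) = e^1.92384 ≈ 6.847201304, so 400 × 6.847201304 ≈ 2,738.8805.
Difference ≈ 1,647.3587 in favor of B.

Account B, by £1,647.36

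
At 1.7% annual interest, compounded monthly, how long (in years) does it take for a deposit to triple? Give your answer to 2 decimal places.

(1 + 0.00141667)^(12t) = 3.
12t = ln 3 / ln(1 + 0.00141667) ≈ 1.0986/0.00141566 ≈ 776.0402.
t ≈ 64.6700.

64.67 years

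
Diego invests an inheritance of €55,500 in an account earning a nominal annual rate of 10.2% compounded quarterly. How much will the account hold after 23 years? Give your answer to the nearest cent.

€562,825.98

Growth factor = (1 + 0.0255)^92 ≈ 10.1410086417.
A ≈ 55,500 × 10.1410086417 ≈ 562,825.9796.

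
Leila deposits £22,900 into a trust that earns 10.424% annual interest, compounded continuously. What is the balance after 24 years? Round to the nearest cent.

£279,470.55

A = P·e^(rt) = 22,900·e^(0.10424·24) = 22,900·e^2.50176.
e^2.50176 ≈ 12.2039540294, so A ≈ 279,470.5473.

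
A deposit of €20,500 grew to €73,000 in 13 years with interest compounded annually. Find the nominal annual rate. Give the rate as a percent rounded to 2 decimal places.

(1 + r)^13 = 73,000/20,500 = 3.56098.
1 + r = 3.56098^(1/13) ≈ 1.102626, so r ≈ 0.102626.
r ≈ 10.26264%.

10.26%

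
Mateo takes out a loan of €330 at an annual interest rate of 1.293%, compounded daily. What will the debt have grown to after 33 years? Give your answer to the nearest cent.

Growth factor = (1 + 0.01293/365)^12045 ≈ 1.53216603.
A ≈ 330 × 1.53216603 ≈ 505.6148.

€505.61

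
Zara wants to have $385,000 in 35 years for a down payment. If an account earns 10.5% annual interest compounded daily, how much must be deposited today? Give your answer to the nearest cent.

$9,764.68

Periodic rate = 10.5%/365 = 0.000287671; 12775 periods.
P = 385,000/(1 + 0.105/365)^12775 ≈ 385,000/39.4278139657 ≈ 9,764.6803.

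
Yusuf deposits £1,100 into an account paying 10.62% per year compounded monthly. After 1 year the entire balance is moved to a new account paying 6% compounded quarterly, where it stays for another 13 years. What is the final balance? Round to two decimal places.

£2,651.83

Phase 1: 1,100·(1 + 0.00885)^12 ≈ 1,222.6773.
Phase 2: 1,222.6773·(1 + 0.015)^52 ≈ 2,651.8323.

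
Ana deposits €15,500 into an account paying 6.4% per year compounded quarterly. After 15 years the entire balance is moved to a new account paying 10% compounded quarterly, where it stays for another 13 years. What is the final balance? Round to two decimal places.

Phase 1: 15,500·(1 + 0.016)^60 ≈ 40,174.8418.
Phase 2: 40,174.8418·(1 + 0.025)^52 ≈ 145,075.8673.

€145,075.87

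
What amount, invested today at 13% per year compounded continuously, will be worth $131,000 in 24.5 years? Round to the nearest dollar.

$5,421

P = A·e^(−rt) = 131,000·e^(−3.185).
e^(−3.185) ≈ 0.041378245801, so P ≈ 5,420.5502.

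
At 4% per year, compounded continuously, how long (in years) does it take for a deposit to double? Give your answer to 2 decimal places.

e^(0.04t) = 2, so 0.04t = ln 2 ≈ 0.69315.
t ≈ 0.69315/0.04 ≈ 17.3287.

17.33 years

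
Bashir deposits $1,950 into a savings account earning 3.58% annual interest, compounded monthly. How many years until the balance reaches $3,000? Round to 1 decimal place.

12.1 years

(1 + 0.00298333)^(12t) = 3,000/1,950 = 1.5385.
12t·ln(1 + 0.00298333) = ln(1.5385); 12t = 0.43078/0.00297889 ≈ 144.6118.
t ≈ 12.0510 years.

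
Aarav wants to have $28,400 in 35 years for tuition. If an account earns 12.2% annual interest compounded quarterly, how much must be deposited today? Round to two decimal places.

$423.25

Growth factor = (1 + 0.0305)^140 ≈ 67.099526597.
P = 28,400/67.099526597 ≈ 423.2519.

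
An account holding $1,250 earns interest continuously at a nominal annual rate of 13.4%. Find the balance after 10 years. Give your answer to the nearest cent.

$4,773.80

A = P·e^(rt) = 1,250·e^(0.134·10) = 1,250·e^1.34.
e^1.34 ≈ 3.819043505, so A ≈ 4,773.8044.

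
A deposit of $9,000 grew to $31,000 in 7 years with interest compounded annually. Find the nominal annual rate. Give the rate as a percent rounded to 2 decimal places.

19.32%

The 7-period growth factor is 31,000/9,000 = 3.44444.
r = 3.44444^(1/7) − 1 ≈ 0.19325, i.e. 19.32496%.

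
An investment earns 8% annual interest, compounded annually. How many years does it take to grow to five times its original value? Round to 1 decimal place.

20.9 years

(1 + 0.08)^t = 5.
t = ln 5 / ln(1 + 0.08) ≈ 1.6094/0.076961 ≈ 20.9124.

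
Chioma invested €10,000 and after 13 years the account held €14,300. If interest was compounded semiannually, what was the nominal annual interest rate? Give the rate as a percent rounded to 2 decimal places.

(1 + r/2)^26 = 14,300/10,000 = 1.43.
1 + r/2 = 1.43^(1/26) ≈ 1.013852, so r/2 ≈ 0.0138518.
r ≈ 2·0.0138518 = 2.77035%.

2.77%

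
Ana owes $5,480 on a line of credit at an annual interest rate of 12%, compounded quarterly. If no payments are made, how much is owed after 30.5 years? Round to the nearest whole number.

Growth factor = (1 + 0.03)^122 ≈ 36.8248862522.
A ≈ 5,480 × 36.8248862522 ≈ 201,800.3767.

$201,800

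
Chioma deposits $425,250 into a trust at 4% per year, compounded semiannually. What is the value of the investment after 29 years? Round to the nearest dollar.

$1,341,079

Periodic rate = 4%/2 = 0.02; periods = 2·29 = 58.
A = 425,250·(1 + 0.02)^58 ≈ 425,250·3.153624364057 ≈ 1,341,078.7608.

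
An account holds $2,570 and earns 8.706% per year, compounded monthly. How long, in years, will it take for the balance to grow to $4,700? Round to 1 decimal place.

7.0 years

(1 + 0.007255)^(12t) = 4,700/2,570 = 1.8288.
12t·ln(1 + 0.007255) = ln(1.8288); 12t = 0.60366/0.00722881 ≈ 83.5071.
t ≈ 6.9589 years.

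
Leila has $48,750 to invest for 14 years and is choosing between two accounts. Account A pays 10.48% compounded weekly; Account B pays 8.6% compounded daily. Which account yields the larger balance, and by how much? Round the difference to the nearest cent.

Account A growth factor: (1 + 0.1048/52)^728 ≈ 4.33067533916; balance ≈ 211,120.4228.
Account B growth factor: (1 + 0.086/365)^5110 ≈ 3.33295127808; balance ≈ 162,481.3748.
Account A is larger by 48,639.0480.

Account A, by $48,639.05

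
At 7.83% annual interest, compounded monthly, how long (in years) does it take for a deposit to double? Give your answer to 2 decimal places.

8.88 years

(1 + 0.006525)^(12t) = 2.
12t = ln 2 / ln(1 + 0.006525) ≈ 0.69315/0.0065038 ≈ 106.5757.
t ≈ 8.8813.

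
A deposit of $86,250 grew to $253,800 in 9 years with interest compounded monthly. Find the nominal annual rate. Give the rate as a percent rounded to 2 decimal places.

(1 + r/12)^108 = 253,800/86,250 = 2.94261.
1 + r/12 = 2.94261^(1/108) ≈ 1.010044, so r/12 ≈ 0.0100436.
r ≈ 12·0.0100436 = 12.05231%.

12.05%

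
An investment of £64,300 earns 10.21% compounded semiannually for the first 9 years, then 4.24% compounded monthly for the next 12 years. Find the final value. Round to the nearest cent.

£261,825.13

After 9 years at 10.21%: 64,300 × 2.45030856383 ≈ 157,554.8407.
Then 12 years at 4.24%: 157,554.8407 × 1.66180312339 ≈ 261,825.1263.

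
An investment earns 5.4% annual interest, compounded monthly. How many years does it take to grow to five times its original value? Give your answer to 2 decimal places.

(1 + 0.0045)^(12t) = 5.
12t = ln 5 / ln(1 + 0.0045) ≈ 1.6094/0.00448991 ≈ 358.4570.
t ≈ 29.8714.

29.87 years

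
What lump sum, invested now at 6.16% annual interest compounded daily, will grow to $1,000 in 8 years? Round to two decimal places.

$610.94

Growth factor = (1 + 0.0616/365)^2920 ≈ 1.63682505.
P = 1,000/1.63682505 ≈ 610.9388.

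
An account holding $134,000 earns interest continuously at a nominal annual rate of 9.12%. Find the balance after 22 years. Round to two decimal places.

A = P·e^(rt) = 134,000·e^(0.0912·22) = 134,000·e^2.0064.
e^2.0064 ≈ 7.43649770918, so A ≈ 996,490.6930.

$996,490.69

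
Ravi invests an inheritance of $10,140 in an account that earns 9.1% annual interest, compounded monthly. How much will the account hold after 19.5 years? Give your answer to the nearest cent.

Periodic rate = 9.1%/12 = 0.00758333; periods = 12·19.5 = 234.
A = 10,140·(1 + 0.091/12)^234 ≈ 10,140·5.8579839617 ≈ 59,399.9574.

$59,399.96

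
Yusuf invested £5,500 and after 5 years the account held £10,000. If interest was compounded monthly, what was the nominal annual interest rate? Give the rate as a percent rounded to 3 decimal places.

12.017%

(1 + r/12)^60 = 10,000/5,500 = 1.81818.
1 + r/12 = 1.81818^(1/60) ≈ 1.010014, so r/12 ≈ 0.0100138.
r ≈ 12·0.0100138 = 12.01651%.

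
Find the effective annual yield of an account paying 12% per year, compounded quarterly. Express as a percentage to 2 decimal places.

One year is 4 periods at 0.03 each: (1 + 0.03)^4 ≈ 1.125509.
EAR = 1.125509 − 1 ≈ 12.55088%.

12.55%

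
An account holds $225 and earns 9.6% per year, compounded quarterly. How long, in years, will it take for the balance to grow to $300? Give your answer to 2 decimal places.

3.03 years

(1 + 0.024)^(4t) = 300/225 = 1.3333.
4t·ln(1 + 0.024) = ln(1.3333); 4t = 0.28768/0.0237165 ≈ 12.1300.
t ≈ 3.0325 years.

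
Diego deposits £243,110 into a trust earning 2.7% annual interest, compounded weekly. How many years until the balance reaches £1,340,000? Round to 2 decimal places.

63.24 years

(1 + 0.000519231)^(52t) = 1,340,000/243,110 = 5.5119.
52t·ln(1 + 0.000519231) = ln(5.5119); 52t = 1.7069/0.000519096 ≈ 3288.2373.
t ≈ 63.2353 years.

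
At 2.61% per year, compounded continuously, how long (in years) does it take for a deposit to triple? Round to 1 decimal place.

42.1 years

e^(0.0261t) = 3, so 0.0261t = ln 3 ≈ 1.0986.
t ≈ 1.0986/0.0261 ≈ 42.0924.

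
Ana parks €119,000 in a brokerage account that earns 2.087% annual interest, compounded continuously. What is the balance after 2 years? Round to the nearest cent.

€124,072.18

A = P·e^(rt) = 119,000·e^(0.02087·2) = 119,000·e^0.04174.
e^0.04174 ≈ 1.04262336143, so A ≈ 124,072.1800.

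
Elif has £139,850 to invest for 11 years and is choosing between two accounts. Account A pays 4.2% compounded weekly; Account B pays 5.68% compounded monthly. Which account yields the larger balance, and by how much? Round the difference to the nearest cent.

Account A growth factor: (1 + 0.042/52)^572 ≈ 1.58694934684; balance ≈ 221,934.8662.
Account B growth factor: (1 + 0.0568/12)^132 ≈ 1.86512104834; balance ≈ 260,837.1786.
Account B is larger by 38,902.3125.

Account B, by £38,902.31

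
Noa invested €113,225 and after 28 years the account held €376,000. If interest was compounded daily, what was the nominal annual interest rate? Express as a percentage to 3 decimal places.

(1 + r/365)^10220 = 376,000/113,225 = 3.32082.
1 + r/365 = 3.32082^(1/10220) ≈ 1.000117, so r/365 ≈ 0.000117444.
r ≈ 365·0.000117444 = 4.28672%.

4.287%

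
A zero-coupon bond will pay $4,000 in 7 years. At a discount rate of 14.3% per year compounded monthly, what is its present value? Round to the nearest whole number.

Periodic rate = 14.3%/12 = 0.0119167; 84 periods.
P = 4,000/(1 + 0.143/12)^84 ≈ 4,000/2.704947955 ≈ 1,478.7715.

$1,479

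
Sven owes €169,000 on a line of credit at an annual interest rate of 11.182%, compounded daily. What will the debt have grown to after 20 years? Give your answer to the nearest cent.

Growth factor = (1 + 0.11182/365)^7300 ≈ 9.356371007966.
A ≈ 169,000 × 9.356371007966 ≈ 1,581,226.7003.

€1,581,226.70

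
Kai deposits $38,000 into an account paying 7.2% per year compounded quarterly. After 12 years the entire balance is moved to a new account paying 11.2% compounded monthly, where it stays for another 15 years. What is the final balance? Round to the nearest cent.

Phase 1: 38,000·(1 + 0.018)^48 ≈ 89,469.8977.
Phase 2: 89,469.8977·(1 + 0.112/12)^180 ≈ 476,329.8961.

$476,329.90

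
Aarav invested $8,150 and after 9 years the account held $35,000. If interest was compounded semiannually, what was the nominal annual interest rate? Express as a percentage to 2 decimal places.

The 18-period growth factor is 35,000/8,150 = 4.29448.
r/2 = 4.29448^(1/18) − 1 ≈ 0.0843305, so r ≈ 2·0.0843305 = 16.86611%.

16.87%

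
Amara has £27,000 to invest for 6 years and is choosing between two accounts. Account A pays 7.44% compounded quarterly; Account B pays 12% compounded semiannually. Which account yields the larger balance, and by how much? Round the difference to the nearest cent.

Account B, by £12,309.71

Account A growth factor: (1 + 0.0186)^24 ≈ 1.5562813899; balance ≈ 42,019.5975.
Account B growth factor: (1 + 0.06)^12 ≈ 2.0121964718; balance ≈ 54,329.3047.
Account B is larger by 12,309.7072.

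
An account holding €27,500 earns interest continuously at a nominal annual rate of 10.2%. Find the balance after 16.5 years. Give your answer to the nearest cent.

A = P·e^(rt) = 27,500·e^(0.102·16.5) = 27,500·e^1.683.
e^1.683 ≈ 5.3816768082, so A ≈ 147,996.1122.

€147,996.11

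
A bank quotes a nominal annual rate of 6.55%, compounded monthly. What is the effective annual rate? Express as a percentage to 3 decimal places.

EAR = (1 + 6.55%/12)^12 − 1 = (1 + 0.00545833)^12 − 1.
(1 + 0.00545833)^12 ≈ 1.067503, so EAR ≈ 6.75026%.

6.750%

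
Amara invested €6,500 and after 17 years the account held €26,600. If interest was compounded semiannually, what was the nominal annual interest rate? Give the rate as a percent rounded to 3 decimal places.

(1 + r/2)^34 = 26,600/6,500 = 4.09231.
1 + r/2 = 4.09231^(1/34) ≈ 1.042315, so r/2 ≈ 0.0423152.
r ≈ 2·0.0423152 = 8.46304%.

8.463%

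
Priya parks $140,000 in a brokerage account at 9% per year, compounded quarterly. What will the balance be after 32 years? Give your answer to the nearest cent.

$2,415,641.99

Periodic rate = 9%/4 = 0.0225; periods = 4·32 = 128.
A = 140,000·(1 + 0.0225)^128 ≈ 140,000·17.25458566251 ≈ 2,415,641.9928.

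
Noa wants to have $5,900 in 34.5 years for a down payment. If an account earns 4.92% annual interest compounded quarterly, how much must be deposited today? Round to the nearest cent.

Periodic rate = 4.92%/4 = 0.0123; 138 periods.
P = 5,900/(1 + 0.0123)^138 ≈ 5,900/5.403494143 ≈ 1,091.8861.

$1,091.89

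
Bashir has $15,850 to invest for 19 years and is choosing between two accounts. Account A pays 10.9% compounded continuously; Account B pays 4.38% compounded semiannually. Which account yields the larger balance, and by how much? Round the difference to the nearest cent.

Account A, by $89,630.69

A: e^(0.109·19) = e^2.071 ≈ 7.9327519047, so 15,850 × 7.9327519047 ≈ 125,734.1177.
B: (1 + 0.0219)^38 ≈ 2.2778187721, so 15,850 × 2.2778187721 ≈ 36,103.4275.
Difference ≈ 89,630.6902 in favor of A.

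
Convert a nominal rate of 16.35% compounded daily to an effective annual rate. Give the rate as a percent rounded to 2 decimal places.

17.76%

One year is 365 periods at 0.000447945 each: (1 + 0.000447945)^365 ≈ 1.177582.
EAR = 1.177582 − 1 ≈ 17.75822%.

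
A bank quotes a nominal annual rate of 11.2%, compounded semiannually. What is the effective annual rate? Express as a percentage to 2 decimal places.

11.51%

One year is 2 periods at 0.056 each: (1 + 0.056)^2 ≈ 1.115136.
EAR = 1.115136 − 1 ≈ 11.51360%.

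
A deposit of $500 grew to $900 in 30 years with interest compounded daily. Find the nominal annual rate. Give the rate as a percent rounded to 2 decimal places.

The 10950-period growth factor is 900/500 = 1.8.
r/365 = 1.8^(1/10950) − 1 ≈ 0.0000536806, so r ≈ 365·0.0000536806 = 1.95934%.

1.96%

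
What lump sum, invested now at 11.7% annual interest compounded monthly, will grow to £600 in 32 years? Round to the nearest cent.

£14.46

Periodic rate = 11.7%/12 = 0.00975; 384 periods.
P = 600/(1 + 0.00975)^384 ≈ 600/41.5071531 ≈ 14.4553.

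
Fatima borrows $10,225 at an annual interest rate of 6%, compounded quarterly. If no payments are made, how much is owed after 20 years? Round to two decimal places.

$33,647.03

Growth factor = (1 + 0.015)^80 ≈ 3.290662787.
A ≈ 10,225 × 3.290662787 ≈ 33,647.0270.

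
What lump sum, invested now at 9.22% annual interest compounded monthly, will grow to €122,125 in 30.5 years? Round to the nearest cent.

Periodic rate = 9.22%/12 = 0.00768333; 366 periods.
P = 122,125/(1 + 0.0922/12)^366 ≈ 122,125/16.4668928025 ≈ 7,416.3961.

€7,416.40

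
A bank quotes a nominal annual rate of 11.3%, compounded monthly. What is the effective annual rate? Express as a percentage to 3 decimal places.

11.904%

One year is 12 periods at 0.00941667 each: (1 + 0.00941667)^12 ≈ 1.11904.
EAR = 1.11904 − 1 ≈ 11.90401%.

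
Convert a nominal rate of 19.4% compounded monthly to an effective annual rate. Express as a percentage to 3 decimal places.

EAR = (1 + 19.4%/12)^12 − 1 = (1 + 0.0161667)^12 − 1.
(1 + 0.0161667)^12 ≈ 1.212214, so EAR ≈ 21.22141%.

21.221%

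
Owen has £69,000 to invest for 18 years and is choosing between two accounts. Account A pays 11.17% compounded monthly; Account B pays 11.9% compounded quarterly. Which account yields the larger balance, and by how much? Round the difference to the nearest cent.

Account B, by £59,050.92

A: (1 + 0.1117/12)^216 ≈ 7.39866811553, so 69,000 × 7.39866811553 ≈ 510,508.1000.
B: (1 + 0.02975)^72 ≈ 8.25447858675, so 69,000 × 8.25447858675 ≈ 569,559.0225.
Difference ≈ 59,050.9225 in favor of B.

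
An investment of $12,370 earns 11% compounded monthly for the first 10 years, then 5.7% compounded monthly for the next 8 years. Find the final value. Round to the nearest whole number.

$58,276

After 10 years at 11%: 12,370 × 2.989149603 ≈ 36,975.7806.
Then 8 years at 5.7%: 36,975.7806 × 1.5760479519 ≈ 58,275.6033.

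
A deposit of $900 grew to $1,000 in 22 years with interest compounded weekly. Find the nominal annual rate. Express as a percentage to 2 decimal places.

(1 + r/52)^1144 = 1,000/900 = 1.11111.
1 + r/52 = 1.11111^(1/1144) ≈ 1.000092, so r/52 ≈ 0.0000921026.
r ≈ 52·0.0000921026 = 0.47893%.

0.48%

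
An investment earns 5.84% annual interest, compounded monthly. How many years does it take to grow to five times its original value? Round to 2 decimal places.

27.63 years

(1 + 0.00486667)^(12t) = 5.
12t = ln 5 / ln(1 + 0.00486667) ≈ 1.6094/0.00485486 ≈ 331.5105.
t ≈ 27.6259.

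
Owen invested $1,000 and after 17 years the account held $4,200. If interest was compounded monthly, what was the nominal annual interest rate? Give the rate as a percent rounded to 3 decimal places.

8.471%

The 204-period growth factor is 4,200/1,000 = 4.2.
r/12 = 4.2^(1/204) − 1 ≈ 0.00705953, so r ≈ 12·0.00705953 = 8.47144%.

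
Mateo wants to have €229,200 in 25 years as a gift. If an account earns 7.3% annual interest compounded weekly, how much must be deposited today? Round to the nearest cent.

€36,998.40

Periodic rate = 7.3%/52 = 0.00140385; 1300 periods.
P = 229,200/(1 + 0.073/52)^1300 ≈ 229,200/6.19486168538 ≈ 36,998.4047.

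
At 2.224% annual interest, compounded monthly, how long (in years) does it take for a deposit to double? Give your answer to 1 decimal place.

(1 + 0.00185333)^(12t) = 2.
12t = ln 2 / ln(1 + 0.00185333) ≈ 0.69315/0.00185162 ≈ 374.3467.
t ≈ 31.1956.

31.2 years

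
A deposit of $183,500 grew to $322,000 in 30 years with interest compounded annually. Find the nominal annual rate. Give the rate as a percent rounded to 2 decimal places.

1.89%

(1 + r)^30 = 322,000/183,500 = 1.75477.
1 + r = 1.75477^(1/30) ≈ 1.018921, so r ≈ 0.0189213.
r ≈ 1.89213%.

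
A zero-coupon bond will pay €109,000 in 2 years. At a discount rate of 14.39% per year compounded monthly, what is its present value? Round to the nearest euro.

€81,880

Growth factor = (1 + 0.1439/12)^24 ≈ 1.33120969172.
P = 109,000/1.33120969172 ≈ 81,880.4135.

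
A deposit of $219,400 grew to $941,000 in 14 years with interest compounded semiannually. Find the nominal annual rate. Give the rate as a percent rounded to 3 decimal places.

(1 + r/2)^28 = 941,000/219,400 = 4.28897.
1 + r/2 = 4.28897^(1/28) ≈ 1.053377, so r/2 ≈ 0.0533775.
r ≈ 2·0.0533775 = 10.67550%.

10.675%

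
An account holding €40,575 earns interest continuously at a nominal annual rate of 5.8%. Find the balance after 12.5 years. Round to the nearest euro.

A = P·e^(rt) = 40,575·e^(0.058·12.5) = 40,575·e^0.725.
e^0.725 ≈ 2.0647311, so A ≈ 83,776.4644.

€83,776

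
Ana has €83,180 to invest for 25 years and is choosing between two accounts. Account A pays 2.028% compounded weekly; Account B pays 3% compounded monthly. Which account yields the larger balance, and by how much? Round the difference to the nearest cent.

Account A growth factor: (1 + 0.00039)^1300 ≈ 1.66013871262; balance ≈ 138,090.3381.
Account B growth factor: (1 + 0.0025)^300 ≈ 2.11501955766; balance ≈ 175,927.3268.
Account B is larger by 37,836.9887.

Account B, by €37,836.99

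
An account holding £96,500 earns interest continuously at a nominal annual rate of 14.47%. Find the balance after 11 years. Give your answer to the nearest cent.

£474,016.92

A = P·e^(rt) = 96,500·e^(0.1447·11) = 96,500·e^1.5917.
e^1.5917 ≈ 4.91209239144, so A ≈ 474,016.9158.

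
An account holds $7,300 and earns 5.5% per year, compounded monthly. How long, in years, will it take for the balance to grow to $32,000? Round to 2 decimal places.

We need (1 + 0.00458333)^(12t) = 4.3836, so 12t = ln 4.3836 / ln 1.004583 ≈ 323.1809.
t ≈ 323.1809/12 = 26.9317 years.

26.93 years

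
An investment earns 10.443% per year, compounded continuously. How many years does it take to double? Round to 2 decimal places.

6.64 years

e^(0.10443t) = 2, so 0.10443t = ln 2 ≈ 0.69315.
t ≈ 0.69315/0.10443 ≈ 6.6374.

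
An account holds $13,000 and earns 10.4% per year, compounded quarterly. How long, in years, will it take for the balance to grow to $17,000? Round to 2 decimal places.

2.61 years

(1 + 0.026)^(4t) = 17,000/13,000 = 1.3077.
4t·ln(1 + 0.026) = ln(1.3077); 4t = 0.26826/0.0256677 ≈ 10.4514.
t ≈ 2.6129 years.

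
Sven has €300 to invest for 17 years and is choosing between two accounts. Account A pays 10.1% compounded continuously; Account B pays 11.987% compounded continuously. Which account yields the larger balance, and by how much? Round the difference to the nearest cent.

Account A growth factor: e^(0.101·17) = e^1.717 ≈ 5.567799984; balance ≈ 1,670.3400.
Account B growth factor: e^(0.11987·17) = e^2.03779 ≈ 7.67363172; balance ≈ 2,302.0895.
Account B is larger by 631.7495.

Account B, by €631.75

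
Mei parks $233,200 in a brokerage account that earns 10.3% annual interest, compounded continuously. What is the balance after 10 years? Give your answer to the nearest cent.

A = P·e^(rt) = 233,200·e^(0.103·10) = 233,200·e^1.03.
e^1.03 ≈ 2.8010658347, so A ≈ 653,208.5527.

$653,208.55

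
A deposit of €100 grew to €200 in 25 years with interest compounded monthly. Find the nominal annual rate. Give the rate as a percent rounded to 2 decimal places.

The 300-period growth factor is 200/100 = 2.
r/12 = 2^(1/300) − 1 ≈ 0.00231316, so r ≈ 12·0.00231316 = 2.77579%.

2.78%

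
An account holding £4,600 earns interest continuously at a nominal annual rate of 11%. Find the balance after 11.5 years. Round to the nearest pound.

£16,298

A = P·e^(rt) = 4,600·e^(0.11·11.5) = 4,600·e^1.265.
e^1.265 ≈ 3.5430927361, so A ≈ 16,298.2266.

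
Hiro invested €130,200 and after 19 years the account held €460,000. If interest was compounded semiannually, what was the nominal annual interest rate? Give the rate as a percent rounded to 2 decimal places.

6.75%

(1 + r/2)^38 = 460,000/130,200 = 3.53303.
1 + r/2 = 3.53303^(1/38) ≈ 1.033772, so r/2 ≈ 0.0337724.
r ≈ 2·0.0337724 = 6.75447%.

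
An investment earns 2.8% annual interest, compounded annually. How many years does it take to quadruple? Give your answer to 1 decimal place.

50.2 years

(1 + 0.028)^t = 4.
t = ln 4 / ln(1 + 0.028) ≈ 1.3863/0.0276152 ≈ 50.2005.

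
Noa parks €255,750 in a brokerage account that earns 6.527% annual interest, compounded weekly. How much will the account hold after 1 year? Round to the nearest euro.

Periodic rate = 6.527%/52 = 0.00125519; periods = 52·1 = 52.
A = 255,750·(1 + 0.06527/52)^52 ≈ 255,750·1.06740350762 ≈ 272,988.4471.

€272,988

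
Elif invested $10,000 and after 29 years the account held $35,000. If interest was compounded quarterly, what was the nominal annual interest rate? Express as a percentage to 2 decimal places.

The 116-period growth factor is 35,000/10,000 = 3.5.
r/4 = 3.5^(1/116) − 1 ≈ 0.0108582, so r ≈ 4·0.0108582 = 4.34328%.

4.34%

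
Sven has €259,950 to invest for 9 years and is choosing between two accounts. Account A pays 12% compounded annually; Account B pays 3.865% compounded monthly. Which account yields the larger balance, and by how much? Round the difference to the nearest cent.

Account A, by €352,973.17

Account A growth factor: (1 + 0.12)^9 ≈ 2.77307875745; balance ≈ 720,861.8230.
Account B growth factor: (1 + 0.03865/12)^108 ≈ 1.4152285203; balance ≈ 367,888.6539.
Account A is larger by 352,973.1691.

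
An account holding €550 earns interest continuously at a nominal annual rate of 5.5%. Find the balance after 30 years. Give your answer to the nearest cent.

A = P·e^(rt) = 550·e^(0.055·30) = 550·e^1.65.
e^1.65 ≈ 5.206979827, so A ≈ 2,863.8389.

€2,863.84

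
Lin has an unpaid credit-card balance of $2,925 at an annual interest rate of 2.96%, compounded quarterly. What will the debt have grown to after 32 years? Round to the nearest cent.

$7,515.80

Growth factor = (1 + 0.0074)^128 ≈ 2.569503152.
A ≈ 2,925 × 2.569503152 ≈ 7,515.7967.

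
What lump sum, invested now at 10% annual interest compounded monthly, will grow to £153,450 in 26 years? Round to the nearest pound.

Periodic rate = 10%/12 = 0.00833333; 312 periods.
P = 153,450/(1 + 0.1/12)^312 ≈ 153,450/13.3194647209 ≈ 11,520.7332.

£11,521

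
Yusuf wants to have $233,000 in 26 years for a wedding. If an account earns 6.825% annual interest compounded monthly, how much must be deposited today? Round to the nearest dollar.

Growth factor = (1 + 0.0056875)^312 ≈ 5.86775916893.
P = 233,000/5.86775916893 ≈ 39,708.5145.

$39,709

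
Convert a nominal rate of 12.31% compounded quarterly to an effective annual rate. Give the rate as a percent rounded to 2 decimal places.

12.89%

One year is 4 periods at 0.030775 each: (1 + 0.030775)^4 ≈ 1.1289.
EAR = 1.1289 − 1 ≈ 12.89001%.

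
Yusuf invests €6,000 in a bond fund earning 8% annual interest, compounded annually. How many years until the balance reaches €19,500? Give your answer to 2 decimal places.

We need (1 + 0.08)^t = 3.25, so t = ln 3.25 / ln 1.08 ≈ 15.3150.

15.31 years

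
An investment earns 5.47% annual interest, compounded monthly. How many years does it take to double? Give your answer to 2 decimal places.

12.70 years

(1 + 0.00455833)^(12t) = 2.
12t = ln 2 / ln(1 + 0.00455833) ≈ 0.69315/0.00454798 ≈ 152.4078.
t ≈ 12.7007.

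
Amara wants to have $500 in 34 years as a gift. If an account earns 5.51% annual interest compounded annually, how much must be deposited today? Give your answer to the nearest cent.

Growth factor = (1 + 0.0551)^34 ≈ 6.1941709.
P = 500/6.1941709 ≈ 80.7211.

$80.72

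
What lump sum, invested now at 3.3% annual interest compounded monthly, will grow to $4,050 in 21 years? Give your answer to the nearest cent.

Growth factor = (1 + 0.00275)^252 ≈ 1.997804581.
P = 4,050/1.997804581 ≈ 2,027.2253.

$2,027.23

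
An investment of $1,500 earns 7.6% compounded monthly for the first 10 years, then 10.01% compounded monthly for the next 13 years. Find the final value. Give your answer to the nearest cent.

After 10 years at 7.6%: 1,500 × 2.1331578634 ≈ 3,199.7368.
Then 13 years at 10.01%: 3,199.7368 × 3.6542924487 ≈ 11,692.7740.

$11,692.77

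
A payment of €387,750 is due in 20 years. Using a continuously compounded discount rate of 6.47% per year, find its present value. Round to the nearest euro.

P = A·e^(−rt) = 387,750·e^(−1.294).
e^(−1.294) ≈ 0.27417189919, so P ≈ 106,310.1539.

€106,310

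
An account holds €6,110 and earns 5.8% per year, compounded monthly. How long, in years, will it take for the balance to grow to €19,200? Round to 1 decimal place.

(1 + 0.00483333)^(12t) = 19,200/6,110 = 3.1424.
12t·ln(1 + 0.00483333) = ln(3.1424); 12t = 1.145/0.00482169 ≈ 237.4652.
t ≈ 19.7888 years.

19.8 years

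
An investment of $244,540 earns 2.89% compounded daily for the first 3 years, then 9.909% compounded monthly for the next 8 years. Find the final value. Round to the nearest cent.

$587,302.74

Phase 1: 244,540·(1 + 0.0289/365)^1095 ≈ 266,686.9404.
Phase 2: 266,686.9404·(1 + 0.0082575)^96 ≈ 587,302.7392.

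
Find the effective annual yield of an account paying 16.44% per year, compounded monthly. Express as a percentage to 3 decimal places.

One year is 12 periods at 0.0137 each: (1 + 0.0137)^12 ≈ 1.177371.
EAR = 1.177371 − 1 ≈ 17.73711%.

17.737%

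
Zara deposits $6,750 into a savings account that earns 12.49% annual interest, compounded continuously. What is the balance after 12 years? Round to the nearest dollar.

$30,215

A = P·e^(rt) = 6,750·e^(0.1249·12) = 6,750·e^1.4988.
e^1.4988 ≈ 4.476314269, so A ≈ 30,215.1213.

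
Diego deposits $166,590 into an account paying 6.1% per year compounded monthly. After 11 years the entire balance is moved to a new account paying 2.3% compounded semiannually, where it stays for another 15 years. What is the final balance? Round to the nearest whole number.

Phase 1: 166,590·(1 + 0.061/12)^132 ≈ 325,328.6829.
Phase 2: 325,328.6829·(1 + 0.0115)^30 ≈ 458,457.3800.

$458,457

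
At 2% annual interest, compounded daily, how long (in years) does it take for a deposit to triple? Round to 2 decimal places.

(1 + 0.0000547945)^(365t) = 3.
365t = ln 3 / ln(1 + 0.0000547945) ≈ 1.0986/5.4793e-05 ≈ 20050.2236.
t ≈ 54.9321.

54.93 years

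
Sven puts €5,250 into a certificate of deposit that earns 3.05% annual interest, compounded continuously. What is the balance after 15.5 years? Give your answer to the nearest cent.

€8,423.10

A = P·e^(rt) = 5,250·e^(0.0305·15.5) = 5,250·e^0.47275.
e^0.47275 ≈ 1.604400233, so A ≈ 8,423.1012.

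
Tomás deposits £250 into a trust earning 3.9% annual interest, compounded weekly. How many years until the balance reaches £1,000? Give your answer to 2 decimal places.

(1 + 0.00075)^(52t) = 1,000/250 = 4.
52t·ln(1 + 0.00075) = ln(4); 52t = 1.3863/0.000749719 ≈ 1849.0855.
t ≈ 35.5593 years.

35.56 years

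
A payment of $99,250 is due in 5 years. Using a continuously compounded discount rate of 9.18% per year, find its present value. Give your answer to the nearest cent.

P = A·e^(−rt) = 99,250·e^(−0.459).
e^(−0.459) ≈ 0.6319152449, so P ≈ 62,717.5881.

$62,717.59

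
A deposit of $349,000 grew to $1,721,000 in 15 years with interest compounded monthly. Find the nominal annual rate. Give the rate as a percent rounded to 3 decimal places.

10.685%

(1 + r/12)^180 = 1,721,000/349,000 = 4.93123.
1 + r/12 = 4.93123^(1/180) ≈ 1.008904, so r/12 ≈ 0.00890379.
r ≈ 12·0.00890379 = 10.68455%.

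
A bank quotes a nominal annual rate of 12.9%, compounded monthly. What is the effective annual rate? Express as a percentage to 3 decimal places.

EAR = (1 + 12.9%/12)^12 − 1 = (1 + 0.01075)^12 − 1.
(1 + 0.01075)^12 ≈ 1.136907, so EAR ≈ 13.69072%.

13.691%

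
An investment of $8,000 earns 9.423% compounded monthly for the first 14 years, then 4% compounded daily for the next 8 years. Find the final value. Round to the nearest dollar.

$40,997

Phase 1: 8,000·(1 + 0.0078525)^168 ≈ 29,770.2303.
Phase 2: 29,770.2303·(1 + 0.04/365)^2920 ≈ 40,996.6919.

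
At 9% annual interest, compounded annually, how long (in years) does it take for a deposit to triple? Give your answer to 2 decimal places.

(1 + 0.09)^t = 3.
t = ln 3 / ln(1 + 0.09) ≈ 1.0986/0.0861777 ≈ 12.7482.

12.75 years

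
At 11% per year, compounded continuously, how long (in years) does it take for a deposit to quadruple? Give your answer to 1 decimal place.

e^(0.11t) = 4, so 0.11t = ln 4 ≈ 1.3863.
t ≈ 1.3863/0.11 ≈ 12.6027.

12.6 years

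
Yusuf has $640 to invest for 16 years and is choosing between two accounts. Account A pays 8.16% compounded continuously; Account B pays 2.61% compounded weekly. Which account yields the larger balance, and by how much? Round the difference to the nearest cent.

Account A growth factor: e^(0.0816·16) = e^1.3056 ≈ 3.689902371; balance ≈ 2,361.5375.
Account B growth factor: (1 + 0.0261/52)^832 ≈ 1.51815417; balance ≈ 971.6187.
Account A is larger by 1,389.9189.

Account A, by $1,389.92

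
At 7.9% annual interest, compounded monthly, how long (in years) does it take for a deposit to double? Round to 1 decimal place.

8.8 years

(1 + 0.00658333)^(12t) = 2.
12t = ln 2 / ln(1 + 0.00658333) ≈ 0.69315/0.00656176 ≈ 105.6344.
t ≈ 8.8029.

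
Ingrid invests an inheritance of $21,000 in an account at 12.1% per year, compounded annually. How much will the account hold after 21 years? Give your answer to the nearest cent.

Growth factor = (1 + 0.121)^21 ≈ 11.0082393683.
A ≈ 21,000 × 11.0082393683 ≈ 231,173.0267.

$231,173.03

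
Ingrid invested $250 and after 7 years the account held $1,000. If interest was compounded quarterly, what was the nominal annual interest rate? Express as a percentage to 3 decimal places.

(1 + r/4)^28 = 1,000/250 = 4.
1 + r/4 = 4^(1/28) ≈ 1.050757, so r/4 ≈ 0.0507566.
r ≈ 4·0.0507566 = 20.30266%.

20.303%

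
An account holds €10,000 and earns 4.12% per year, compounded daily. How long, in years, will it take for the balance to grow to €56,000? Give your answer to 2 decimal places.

41.82 years

(1 + 0.000112877)^(365t) = 56,000/10,000 = 5.6.
365t·ln(1 + 0.000112877) = ln(5.6); 365t = 1.7228/0.00011287 ≈ 15263.2354.
t ≈ 41.8171 years.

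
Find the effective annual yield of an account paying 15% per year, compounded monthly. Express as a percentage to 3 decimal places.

EAR = (1 + 15%/12)^12 − 1 = (1 + 0.0125)^12 − 1.
(1 + 0.0125)^12 ≈ 1.160755, so EAR ≈ 16.07545%.

16.075%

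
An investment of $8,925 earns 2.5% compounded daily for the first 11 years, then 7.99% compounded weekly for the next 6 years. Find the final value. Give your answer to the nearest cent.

$18,970.38

After 11 years at 2.5%: 8,925 × 1.3165182767 ≈ 11,749.9256.
Then 6 years at 7.99%: 11,749.9256 × 1.6145109098 ≈ 18,970.3831.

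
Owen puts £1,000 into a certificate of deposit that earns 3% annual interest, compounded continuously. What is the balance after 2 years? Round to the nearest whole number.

£1,062

A = P·e^(rt) = 1,000·e^(0.03·2) = 1,000·e^0.06.
e^0.06 ≈ 1.061836547, so A ≈ 1,061.8365.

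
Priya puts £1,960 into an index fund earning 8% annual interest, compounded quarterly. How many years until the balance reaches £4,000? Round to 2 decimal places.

(1 + 0.02)^(4t) = 4,000/1,960 = 2.0408.
4t·ln(1 + 0.02) = ln(2.0408); 4t = 0.71335/0.0198026 ≈ 36.0230.
t ≈ 9.0057 years.

9.01 years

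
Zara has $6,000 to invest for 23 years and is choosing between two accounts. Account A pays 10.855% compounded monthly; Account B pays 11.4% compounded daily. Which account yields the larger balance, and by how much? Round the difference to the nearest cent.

Account A growth factor: (1 + 0.10855/12)^276 ≈ 12.00622781; balance ≈ 72,037.3669.
Account B growth factor: (1 + 0.114/365)^8395 ≈ 13.757589318; balance ≈ 82,545.5359.
Account B is larger by 10,508.1690.

Account B, by $10,508.17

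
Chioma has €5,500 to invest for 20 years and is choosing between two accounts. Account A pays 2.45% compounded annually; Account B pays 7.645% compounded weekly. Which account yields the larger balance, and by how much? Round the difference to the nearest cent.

Account A growth factor: (1 + 0.0245)^20 ≈ 1.622703806; balance ≈ 8,924.8709.
Account B growth factor: (1 + 0.07645/52)^1040 ≈ 4.6083834707; balance ≈ 25,346.1091.
Account B is larger by 16,421.2382.

Account B, by €16,421.24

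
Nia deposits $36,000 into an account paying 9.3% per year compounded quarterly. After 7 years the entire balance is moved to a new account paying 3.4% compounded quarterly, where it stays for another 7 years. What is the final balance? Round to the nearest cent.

After 7 years at 9.3%: 36,000 × 1.9032204384 ≈ 68,515.9358.
Then 7 years at 3.4%: 68,515.9358 × 1.267433761 ≈ 86,839.4102.

$86,839.41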